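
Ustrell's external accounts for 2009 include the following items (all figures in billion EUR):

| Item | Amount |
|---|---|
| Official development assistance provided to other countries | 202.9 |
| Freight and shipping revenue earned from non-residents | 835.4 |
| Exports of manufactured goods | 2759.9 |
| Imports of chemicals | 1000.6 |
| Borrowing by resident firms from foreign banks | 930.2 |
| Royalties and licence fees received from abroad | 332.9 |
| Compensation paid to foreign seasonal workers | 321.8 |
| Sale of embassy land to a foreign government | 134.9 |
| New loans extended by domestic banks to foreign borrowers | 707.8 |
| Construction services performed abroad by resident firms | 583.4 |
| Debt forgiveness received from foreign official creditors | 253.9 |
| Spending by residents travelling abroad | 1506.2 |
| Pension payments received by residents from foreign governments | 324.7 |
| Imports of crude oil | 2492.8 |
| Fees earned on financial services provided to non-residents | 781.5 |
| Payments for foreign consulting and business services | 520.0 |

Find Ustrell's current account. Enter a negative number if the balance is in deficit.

-426.5

Goods: -1000.6 - 2492.8 + 2759.9 = -733.5
Services: 835.4 - 520.0 + 332.9 + 583.4 + 781.5 - 1506.2 = 507.0
Primary income: -321.8
Secondary income: 324.7 - 202.9 = 121.8
Current account = (-733.5) + 507.0 + (-321.8) + 121.8 = -426.5
(Excluded from the current account — financial account: borrowing by resident firms from foreign banks 930.2, new loans extended by domestic banks to foreign borrowers 707.8; capital account: sale of embassy land to a foreign government 134.9, debt forgiveness received from foreign official creditors 253.9.)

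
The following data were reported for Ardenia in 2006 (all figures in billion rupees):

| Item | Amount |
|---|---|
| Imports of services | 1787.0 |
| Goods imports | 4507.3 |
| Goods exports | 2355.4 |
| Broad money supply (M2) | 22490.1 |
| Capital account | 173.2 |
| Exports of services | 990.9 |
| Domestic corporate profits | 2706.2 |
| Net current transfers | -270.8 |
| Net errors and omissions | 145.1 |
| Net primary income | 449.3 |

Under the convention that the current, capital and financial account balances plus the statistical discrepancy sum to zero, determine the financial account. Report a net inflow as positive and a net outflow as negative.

2451.2

Goods balance = 2355.4 - 4507.3 = -2151.9
Services balance = 990.9 - 1787.0 = -796.1
Trade balance (goods + services) = -2151.9 + (-796.1) = -2948.0
Net primary income = 449.3
Net secondary income = -270.8
Current account = -2948.0 + 449.3 + (-270.8) = -2769.5
Financial account = -(-2769.5 + 173.2 + 145.1) = 2451.2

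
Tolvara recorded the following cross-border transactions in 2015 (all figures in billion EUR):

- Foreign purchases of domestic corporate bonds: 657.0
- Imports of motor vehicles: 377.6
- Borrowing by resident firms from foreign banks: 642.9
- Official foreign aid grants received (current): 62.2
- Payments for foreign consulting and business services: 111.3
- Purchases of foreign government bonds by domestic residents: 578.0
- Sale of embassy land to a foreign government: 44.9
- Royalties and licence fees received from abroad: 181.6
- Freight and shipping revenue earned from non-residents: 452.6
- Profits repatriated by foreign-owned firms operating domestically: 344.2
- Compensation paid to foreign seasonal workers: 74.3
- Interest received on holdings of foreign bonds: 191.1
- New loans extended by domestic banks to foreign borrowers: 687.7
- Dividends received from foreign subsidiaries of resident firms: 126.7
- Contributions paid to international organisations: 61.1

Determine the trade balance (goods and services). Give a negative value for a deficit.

145.3

Goods: -377.6
Services: -111.3 + 181.6 + 452.6 = 522.9
Trade balance = -377.6 + 522.9 = 145.3
(Excluded from the trade balance — financial account: foreign purchases of domestic corporate bonds 657.0, borrowing by resident firms from foreign banks 642.9, purchases of foreign government bonds by domestic residents 578.0, new loans extended by domestic banks to foreign borrowers 687.7; secondary income: official foreign aid grants received (current) 62.2, contributions paid to international organisations 61.1; capital account: sale of embassy land to a foreign government 44.9; primary income: profits repatriated by foreign-owned firms operating domestically 344.2, compensation paid to foreign seasonal workers 74.3, interest received on holdings of foreign bonds 191.1, dividends received from foreign subsidiaries of resident firms 126.7.)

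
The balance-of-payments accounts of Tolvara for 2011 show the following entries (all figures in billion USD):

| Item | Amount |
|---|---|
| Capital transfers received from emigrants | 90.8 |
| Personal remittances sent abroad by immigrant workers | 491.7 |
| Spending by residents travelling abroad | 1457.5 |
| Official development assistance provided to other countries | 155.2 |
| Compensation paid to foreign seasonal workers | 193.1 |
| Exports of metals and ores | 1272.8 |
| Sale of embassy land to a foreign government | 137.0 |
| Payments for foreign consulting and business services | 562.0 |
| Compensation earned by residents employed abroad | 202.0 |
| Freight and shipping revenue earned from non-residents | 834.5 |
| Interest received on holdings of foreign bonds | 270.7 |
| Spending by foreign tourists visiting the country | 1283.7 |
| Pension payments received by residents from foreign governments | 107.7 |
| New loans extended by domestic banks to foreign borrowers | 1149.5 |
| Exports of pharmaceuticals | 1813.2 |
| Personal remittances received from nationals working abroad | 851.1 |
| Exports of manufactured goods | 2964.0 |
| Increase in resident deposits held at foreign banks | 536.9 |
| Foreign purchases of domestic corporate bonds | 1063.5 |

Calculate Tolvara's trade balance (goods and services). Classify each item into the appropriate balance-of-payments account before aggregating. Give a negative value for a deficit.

Goods: 1813.2 + 1272.8 + 2964.0 = 6050.0
Services: 834.5 - 562.0 - 1457.5 + 1283.7 = 98.7
Trade balance = 6050.0 + 98.7 = 6148.7
(Excluded from the trade balance — capital account: capital transfers received from emigrants 90.8, sale of embassy land to a foreign government 137.0; secondary income: personal remittances sent abroad by immigrant workers 491.7, official development assistance provided to other countries 155.2, pension payments received by residents from foreign governments 107.7, personal remittances received from nationals working abroad 851.1; primary income: compensation paid to foreign seasonal workers 193.1, compensation earned by residents employed abroad 202.0, interest received on holdings of foreign bonds 270.7; financial account: new loans extended by domestic banks to foreign borrowers 1149.5, increase in resident deposits held at foreign banks 536.9, foreign purchases of domestic corporate bonds 1063.5.)

6148.7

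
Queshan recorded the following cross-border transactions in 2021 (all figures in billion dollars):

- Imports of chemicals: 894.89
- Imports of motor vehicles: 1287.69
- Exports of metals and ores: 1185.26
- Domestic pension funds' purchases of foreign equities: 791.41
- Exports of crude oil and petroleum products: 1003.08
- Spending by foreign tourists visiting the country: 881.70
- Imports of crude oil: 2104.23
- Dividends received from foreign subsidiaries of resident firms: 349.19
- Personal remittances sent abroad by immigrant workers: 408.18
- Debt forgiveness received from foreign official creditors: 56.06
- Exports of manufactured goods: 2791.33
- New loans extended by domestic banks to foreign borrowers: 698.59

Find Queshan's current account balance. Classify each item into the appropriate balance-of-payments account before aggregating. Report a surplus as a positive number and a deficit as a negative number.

Goods: -1287.69 + 1003.08 - 894.89 + 2791.33 - 2104.23 + 1185.26 = 692.86
Services: 881.70
Primary income: 349.19
Secondary income: -408.18
Current account = 692.86 + 881.70 + 349.19 + (-408.18) = 1515.57
(Excluded from the current account — financial account: domestic pension funds' purchases of foreign equities 791.41, new loans extended by domestic banks to foreign borrowers 698.59; capital account: debt forgiveness received from foreign official creditors 56.06.)

1515.57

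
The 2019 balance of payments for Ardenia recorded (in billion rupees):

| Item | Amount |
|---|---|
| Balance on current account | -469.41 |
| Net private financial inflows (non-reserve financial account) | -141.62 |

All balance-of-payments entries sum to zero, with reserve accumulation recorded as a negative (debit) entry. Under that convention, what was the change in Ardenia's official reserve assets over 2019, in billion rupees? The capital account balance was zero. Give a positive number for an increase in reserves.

Official reserve transactions balance = -((-469.41) + (-141.62)) = 611.03
An accumulation of reserves is recorded as a debit (negative entry), so the change in the stock of reserves is the negative of that balance.
Change in official reserves = -(611.03) = -611.03

-611.03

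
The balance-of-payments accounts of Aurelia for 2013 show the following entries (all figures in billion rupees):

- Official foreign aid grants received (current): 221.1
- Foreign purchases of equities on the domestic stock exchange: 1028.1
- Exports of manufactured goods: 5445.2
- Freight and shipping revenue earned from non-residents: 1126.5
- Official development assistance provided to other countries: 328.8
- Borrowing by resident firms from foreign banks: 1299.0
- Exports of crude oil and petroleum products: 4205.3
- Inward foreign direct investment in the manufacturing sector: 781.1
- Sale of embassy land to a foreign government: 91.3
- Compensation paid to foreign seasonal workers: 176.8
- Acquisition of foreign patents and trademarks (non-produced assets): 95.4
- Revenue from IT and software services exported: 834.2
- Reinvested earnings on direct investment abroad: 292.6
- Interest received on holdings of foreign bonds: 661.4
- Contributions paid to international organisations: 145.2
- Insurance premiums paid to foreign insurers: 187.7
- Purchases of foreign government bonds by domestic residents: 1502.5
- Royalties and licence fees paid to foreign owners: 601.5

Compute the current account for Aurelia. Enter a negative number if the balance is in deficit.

Goods: 5445.2 + 4205.3 = 9650.5
Services: -601.5 - 187.7 + 834.2 + 1126.5 = 1171.5
Primary income: 661.4 - 176.8 + 292.6 = 777.2
Secondary income: 221.1 - 145.2 - 328.8 = -252.9
Current account = 9650.5 + 1171.5 + 777.2 + (-252.9) = 11346.3
(Excluded from the current account — financial account: foreign purchases of equities on the domestic stock exchange 1028.1, borrowing by resident firms from foreign banks 1299.0, inward foreign direct investment in the manufacturing sector 781.1, purchases of foreign government bonds by domestic residents 1502.5; capital account: sale of embassy land to a foreign government 91.3, acquisition of foreign patents and trademarks (non-produced assets) 95.4.)

11346.3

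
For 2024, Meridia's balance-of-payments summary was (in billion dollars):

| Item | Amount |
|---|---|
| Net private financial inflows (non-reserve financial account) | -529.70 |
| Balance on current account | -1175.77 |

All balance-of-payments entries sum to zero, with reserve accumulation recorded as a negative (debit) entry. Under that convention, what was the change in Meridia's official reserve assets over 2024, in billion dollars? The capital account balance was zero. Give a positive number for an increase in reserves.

Official reserve transactions balance = -((-1175.77) + (-529.70)) = 1705.47
An accumulation of reserves is recorded as a debit (negative entry), so the change in the stock of reserves is the negative of that balance.
Change in official reserves = -(1705.47) = -1705.47

-1705.47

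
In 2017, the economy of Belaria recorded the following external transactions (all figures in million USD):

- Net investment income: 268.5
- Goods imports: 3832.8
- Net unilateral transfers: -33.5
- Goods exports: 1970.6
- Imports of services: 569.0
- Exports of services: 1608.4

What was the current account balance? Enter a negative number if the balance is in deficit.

-587.8

Goods balance = 1970.6 - 3832.8 = -1862.2
Services balance = 1608.4 - 569.0 = 1039.4
Trade balance (goods + services) = -1862.2 + 1039.4 = -822.8
Net primary income = 268.5
Net secondary income = -33.5
Current account = -822.8 + 268.5 + (-33.5) = -587.8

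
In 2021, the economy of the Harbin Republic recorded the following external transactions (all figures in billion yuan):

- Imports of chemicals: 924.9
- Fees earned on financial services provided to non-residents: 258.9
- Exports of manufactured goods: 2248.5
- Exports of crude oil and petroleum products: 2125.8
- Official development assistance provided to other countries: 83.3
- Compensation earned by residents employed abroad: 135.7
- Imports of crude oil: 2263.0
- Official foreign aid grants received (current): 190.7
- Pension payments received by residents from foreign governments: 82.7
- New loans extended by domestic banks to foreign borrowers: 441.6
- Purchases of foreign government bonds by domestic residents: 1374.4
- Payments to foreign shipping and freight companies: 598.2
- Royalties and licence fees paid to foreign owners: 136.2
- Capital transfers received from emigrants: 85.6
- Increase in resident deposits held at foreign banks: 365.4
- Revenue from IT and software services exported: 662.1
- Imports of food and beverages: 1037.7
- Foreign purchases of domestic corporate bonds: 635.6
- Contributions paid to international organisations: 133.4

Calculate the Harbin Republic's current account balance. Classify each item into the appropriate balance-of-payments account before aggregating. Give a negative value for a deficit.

527.7

Goods: -1037.7 - 924.9 + 2125.8 - 2263.0 + 2248.5 = 148.7
Services: 662.1 + 258.9 - 598.2 - 136.2 = 186.6
Primary income: 135.7
Secondary income: 190.7 - 133.4 + 82.7 - 83.3 = 56.7
Current account = 148.7 + 186.6 + 135.7 + 56.7 = 527.7
(Excluded from the current account — financial account: new loans extended by domestic banks to foreign borrowers 441.6, purchases of foreign government bonds by domestic residents 1374.4, increase in resident deposits held at foreign banks 365.4, foreign purchases of domestic corporate bonds 635.6; capital account: capital transfers received from emigrants 85.6.)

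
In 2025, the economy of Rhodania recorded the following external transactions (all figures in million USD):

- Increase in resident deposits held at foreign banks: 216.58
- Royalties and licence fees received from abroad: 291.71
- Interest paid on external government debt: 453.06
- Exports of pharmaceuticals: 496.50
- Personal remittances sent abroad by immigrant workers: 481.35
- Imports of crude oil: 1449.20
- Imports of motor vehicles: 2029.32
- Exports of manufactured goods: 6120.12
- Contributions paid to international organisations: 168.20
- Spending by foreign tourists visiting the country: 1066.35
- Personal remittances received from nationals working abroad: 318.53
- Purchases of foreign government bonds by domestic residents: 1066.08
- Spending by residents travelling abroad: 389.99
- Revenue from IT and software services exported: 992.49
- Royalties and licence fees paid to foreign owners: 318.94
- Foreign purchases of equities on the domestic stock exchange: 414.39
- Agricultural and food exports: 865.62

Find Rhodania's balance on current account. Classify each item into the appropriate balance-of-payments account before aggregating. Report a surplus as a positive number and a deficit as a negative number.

Goods: -1449.20 - 2029.32 + 496.50 + 6120.12 + 865.62 = 4003.72
Services: 1066.35 - 318.94 + 291.71 + 992.49 - 389.99 = 1641.62
Primary income: -453.06
Secondary income: 318.53 - 481.35 - 168.20 = -331.02
Current account = 4003.72 + 1641.62 + (-453.06) + (-331.02) = 4861.26
(Excluded from the current account — financial account: increase in resident deposits held at foreign banks 216.58, purchases of foreign government bonds by domestic residents 1066.08, foreign purchases of equities on the domestic stock exchange 414.39.)

4861.26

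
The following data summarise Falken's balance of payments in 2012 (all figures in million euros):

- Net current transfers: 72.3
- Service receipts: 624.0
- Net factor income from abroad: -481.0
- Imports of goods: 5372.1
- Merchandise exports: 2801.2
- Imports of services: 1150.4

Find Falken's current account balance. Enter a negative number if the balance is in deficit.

-3506.0

Goods balance = 2801.2 - 5372.1 = -2570.9
Services balance = 624.0 - 1150.4 = -526.4
Trade balance (goods + services) = -2570.9 + (-526.4) = -3097.3
Net primary income = -481.0
Net secondary income = 72.3
Current account = -3097.3 + (-481.0) + 72.3 = -3506.0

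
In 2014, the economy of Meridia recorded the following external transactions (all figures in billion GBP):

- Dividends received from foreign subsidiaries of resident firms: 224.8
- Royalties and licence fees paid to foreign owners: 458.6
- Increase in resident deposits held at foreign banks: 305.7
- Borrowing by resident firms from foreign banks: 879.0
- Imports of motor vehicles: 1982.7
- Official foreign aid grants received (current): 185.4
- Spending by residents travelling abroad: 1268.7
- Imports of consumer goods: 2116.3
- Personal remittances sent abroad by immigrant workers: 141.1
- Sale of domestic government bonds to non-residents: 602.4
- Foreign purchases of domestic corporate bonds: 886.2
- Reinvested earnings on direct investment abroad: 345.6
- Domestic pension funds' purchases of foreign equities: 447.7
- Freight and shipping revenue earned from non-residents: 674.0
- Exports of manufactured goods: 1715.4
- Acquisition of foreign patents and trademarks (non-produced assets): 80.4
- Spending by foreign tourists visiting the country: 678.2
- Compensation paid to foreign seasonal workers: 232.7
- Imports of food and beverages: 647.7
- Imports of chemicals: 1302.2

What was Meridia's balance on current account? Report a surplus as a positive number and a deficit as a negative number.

Goods: -647.7 + 1715.4 - 1982.7 - 2116.3 - 1302.2 = -4333.5
Services: 674.0 - 1268.7 - 458.6 + 678.2 = -375.1
Primary income: -232.7 + 224.8 + 345.6 = 337.7
Secondary income: 185.4 - 141.1 = 44.3
Current account = (-4333.5) + (-375.1) + 337.7 + 44.3 = -4326.6
(Excluded from the current account — financial account: increase in resident deposits held at foreign banks 305.7, borrowing by resident firms from foreign banks 879.0, sale of domestic government bonds to non-residents 602.4, foreign purchases of domestic corporate bonds 886.2, domestic pension funds' purchases of foreign equities 447.7; capital account: acquisition of foreign patents and trademarks (non-produced assets) 80.4.)

-4326.6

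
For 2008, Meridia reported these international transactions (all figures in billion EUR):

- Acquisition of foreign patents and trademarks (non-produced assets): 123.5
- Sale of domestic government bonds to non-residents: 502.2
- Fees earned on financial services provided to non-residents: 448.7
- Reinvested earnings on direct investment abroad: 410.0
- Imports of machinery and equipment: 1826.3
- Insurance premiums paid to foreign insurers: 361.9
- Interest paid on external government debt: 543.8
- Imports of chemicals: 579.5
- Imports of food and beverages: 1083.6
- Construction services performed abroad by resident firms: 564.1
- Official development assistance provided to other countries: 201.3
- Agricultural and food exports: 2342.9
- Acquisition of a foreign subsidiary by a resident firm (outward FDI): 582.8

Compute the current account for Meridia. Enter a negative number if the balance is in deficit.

-830.7

Goods: -1826.3 - 1083.6 - 579.5 + 2342.9 = -1146.5
Services: -361.9 + 448.7 + 564.1 = 650.9
Primary income: 410.0 - 543.8 = -133.8
Secondary income: -201.3
Current account = (-1146.5) + 650.9 + (-133.8) + (-201.3) = -830.7
(Excluded from the current account — capital account: acquisition of foreign patents and trademarks (non-produced assets) 123.5; financial account: sale of domestic government bonds to non-residents 502.2, acquisition of a foreign subsidiary by a resident firm (outward FDI) 582.8.)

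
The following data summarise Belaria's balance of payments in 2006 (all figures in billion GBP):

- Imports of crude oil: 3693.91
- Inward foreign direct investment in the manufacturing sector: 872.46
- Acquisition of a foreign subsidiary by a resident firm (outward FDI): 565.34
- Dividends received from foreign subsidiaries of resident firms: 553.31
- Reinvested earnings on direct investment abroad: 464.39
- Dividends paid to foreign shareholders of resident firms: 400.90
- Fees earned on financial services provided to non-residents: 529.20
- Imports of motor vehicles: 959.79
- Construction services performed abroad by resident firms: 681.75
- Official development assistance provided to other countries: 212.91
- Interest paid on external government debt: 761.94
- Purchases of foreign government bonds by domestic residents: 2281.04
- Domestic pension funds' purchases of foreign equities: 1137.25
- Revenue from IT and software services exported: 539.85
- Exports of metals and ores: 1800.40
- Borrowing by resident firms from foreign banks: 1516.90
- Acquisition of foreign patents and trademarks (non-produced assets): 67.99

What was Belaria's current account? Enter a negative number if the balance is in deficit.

-1460.55

Goods: 1800.40 - 3693.91 - 959.79 = -2853.30
Services: 681.75 + 529.20 + 539.85 = 1750.80
Primary income: -761.94 + 464.39 + 553.31 - 400.90 = -145.14
Secondary income: -212.91
Current account = (-2853.30) + 1750.80 + (-145.14) + (-212.91) = -1460.55
(Excluded from the current account — financial account: inward foreign direct investment in the manufacturing sector 872.46, acquisition of a foreign subsidiary by a resident firm (outward FDI) 565.34, purchases of foreign government bonds by domestic residents 2281.04, domestic pension funds' purchases of foreign equities 1137.25, borrowing by resident firms from foreign banks 1516.90; capital account: acquisition of foreign patents and trademarks (non-produced assets) 67.99.)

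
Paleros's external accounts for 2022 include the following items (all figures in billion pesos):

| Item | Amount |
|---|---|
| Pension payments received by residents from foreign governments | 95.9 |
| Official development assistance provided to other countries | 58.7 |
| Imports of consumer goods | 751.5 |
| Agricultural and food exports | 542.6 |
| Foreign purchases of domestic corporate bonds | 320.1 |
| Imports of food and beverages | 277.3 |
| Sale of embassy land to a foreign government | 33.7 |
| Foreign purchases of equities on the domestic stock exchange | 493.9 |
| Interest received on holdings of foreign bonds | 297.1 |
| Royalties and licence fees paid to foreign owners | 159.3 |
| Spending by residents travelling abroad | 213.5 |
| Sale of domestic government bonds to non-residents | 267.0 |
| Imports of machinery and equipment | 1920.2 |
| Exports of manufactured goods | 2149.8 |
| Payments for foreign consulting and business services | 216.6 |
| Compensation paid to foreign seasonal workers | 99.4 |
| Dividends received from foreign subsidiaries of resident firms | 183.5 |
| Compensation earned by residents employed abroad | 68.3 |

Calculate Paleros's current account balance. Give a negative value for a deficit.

Goods: -751.5 - 1920.2 - 277.3 + 542.6 + 2149.8 = -256.6
Services: -213.5 - 216.6 - 159.3 = -589.4
Primary income: 297.1 + 68.3 + 183.5 - 99.4 = 449.5
Secondary income: 95.9 - 58.7 = 37.2
Current account = (-256.6) + (-589.4) + 449.5 + 37.2 = -359.3
(Excluded from the current account — financial account: foreign purchases of domestic corporate bonds 320.1, foreign purchases of equities on the domestic stock exchange 493.9, sale of domestic government bonds to non-residents 267.0; capital account: sale of embassy land to a foreign government 33.7.)

-359.3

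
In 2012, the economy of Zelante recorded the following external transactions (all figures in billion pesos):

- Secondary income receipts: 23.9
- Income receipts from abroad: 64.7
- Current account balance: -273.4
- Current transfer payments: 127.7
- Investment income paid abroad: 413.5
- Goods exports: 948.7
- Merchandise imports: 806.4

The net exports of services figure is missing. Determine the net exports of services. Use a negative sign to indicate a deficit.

36.9

Current account = goods balance + services balance + net primary income + net secondary income
Sum of the known components = -310.3
Net exports of services = CA - (known components) = -273.4 - (-310.3) = 36.9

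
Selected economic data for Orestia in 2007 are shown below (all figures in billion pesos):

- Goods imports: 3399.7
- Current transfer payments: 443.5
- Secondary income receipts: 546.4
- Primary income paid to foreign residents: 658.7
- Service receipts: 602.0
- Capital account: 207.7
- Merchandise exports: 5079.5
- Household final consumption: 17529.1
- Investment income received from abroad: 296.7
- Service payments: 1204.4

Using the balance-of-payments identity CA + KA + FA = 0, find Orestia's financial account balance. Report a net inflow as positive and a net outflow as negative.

-1026.0

Goods balance = 5079.5 - 3399.7 = 1679.8
Services balance = 602.0 - 1204.4 = -602.4
Trade balance (goods + services) = 1679.8 + (-602.4) = 1077.4
Net primary income = 296.7 - 658.7 = -362.0
Net secondary income = 546.4 - 443.5 = 102.9
Current account = 1077.4 + (-362.0) + 102.9 = 818.3
Financial account = -(818.3 + 207.7) = -1026.0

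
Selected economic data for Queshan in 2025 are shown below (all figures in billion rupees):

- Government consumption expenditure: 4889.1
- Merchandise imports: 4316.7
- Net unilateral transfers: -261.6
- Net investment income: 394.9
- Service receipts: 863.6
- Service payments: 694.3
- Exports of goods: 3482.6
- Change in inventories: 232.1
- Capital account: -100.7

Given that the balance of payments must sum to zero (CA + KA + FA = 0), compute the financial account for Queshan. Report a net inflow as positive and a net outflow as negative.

632.2

Goods balance = 3482.6 - 4316.7 = -834.1
Services balance = 863.6 - 694.3 = 169.3
Trade balance (goods + services) = -834.1 + 169.3 = -664.8
Net primary income = 394.9
Net secondary income = -261.6
Current account = -664.8 + 394.9 + (-261.6) = -531.5
Financial account = -(-531.5 + (-100.7)) = 632.2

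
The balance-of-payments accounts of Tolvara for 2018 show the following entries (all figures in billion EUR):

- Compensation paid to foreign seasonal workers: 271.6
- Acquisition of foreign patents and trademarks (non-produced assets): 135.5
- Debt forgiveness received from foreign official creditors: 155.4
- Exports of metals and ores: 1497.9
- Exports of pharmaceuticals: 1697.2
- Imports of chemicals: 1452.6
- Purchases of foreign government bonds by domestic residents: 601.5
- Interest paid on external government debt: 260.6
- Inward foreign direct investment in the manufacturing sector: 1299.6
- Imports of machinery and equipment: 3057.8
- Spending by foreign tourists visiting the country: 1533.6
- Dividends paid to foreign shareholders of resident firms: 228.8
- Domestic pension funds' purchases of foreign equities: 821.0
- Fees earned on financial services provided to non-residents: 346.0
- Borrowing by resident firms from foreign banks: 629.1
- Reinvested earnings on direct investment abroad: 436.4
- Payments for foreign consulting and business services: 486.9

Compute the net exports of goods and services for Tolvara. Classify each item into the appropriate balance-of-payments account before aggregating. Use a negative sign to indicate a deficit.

77.4

Goods: -1452.6 + 1697.2 + 1497.9 - 3057.8 = -1315.3
Services: 1533.6 - 486.9 + 346.0 = 1392.7
Trade balance = -1315.3 + 1392.7 = 77.4
(Excluded from the trade balance — primary income: compensation paid to foreign seasonal workers 271.6, interest paid on external government debt 260.6, dividends paid to foreign shareholders of resident firms 228.8, reinvested earnings on direct investment abroad 436.4; capital account: acquisition of foreign patents and trademarks (non-produced assets) 135.5, debt forgiveness received from foreign official creditors 155.4; financial account: purchases of foreign government bonds by domestic residents 601.5, inward foreign direct investment in the manufacturing sector 1299.6, domestic pension funds' purchases of foreign equities 821.0, borrowing by resident firms from foreign banks 629.1.)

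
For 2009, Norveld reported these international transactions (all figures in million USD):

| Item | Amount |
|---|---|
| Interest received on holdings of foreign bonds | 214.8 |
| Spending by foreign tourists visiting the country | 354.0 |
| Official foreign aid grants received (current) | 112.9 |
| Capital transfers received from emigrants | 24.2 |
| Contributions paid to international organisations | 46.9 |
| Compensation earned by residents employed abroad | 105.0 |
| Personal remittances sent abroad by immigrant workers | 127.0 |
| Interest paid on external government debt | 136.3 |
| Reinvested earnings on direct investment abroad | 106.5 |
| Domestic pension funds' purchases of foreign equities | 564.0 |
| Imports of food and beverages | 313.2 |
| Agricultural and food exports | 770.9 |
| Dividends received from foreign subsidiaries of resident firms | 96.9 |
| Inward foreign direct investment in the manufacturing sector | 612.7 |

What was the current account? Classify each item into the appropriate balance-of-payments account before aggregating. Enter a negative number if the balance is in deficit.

Goods: -313.2 + 770.9 = 457.7
Services: 354.0
Primary income: 96.9 + 106.5 + 214.8 - 136.3 + 105.0 = 386.9
Secondary income: 112.9 - 46.9 - 127.0 = -61.0
Current account = 457.7 + 354.0 + 386.9 + (-61.0) = 1137.6
(Excluded from the current account — capital account: capital transfers received from emigrants 24.2; financial account: domestic pension funds' purchases of foreign equities 564.0, inward foreign direct investment in the manufacturing sector 612.7.)

1137.6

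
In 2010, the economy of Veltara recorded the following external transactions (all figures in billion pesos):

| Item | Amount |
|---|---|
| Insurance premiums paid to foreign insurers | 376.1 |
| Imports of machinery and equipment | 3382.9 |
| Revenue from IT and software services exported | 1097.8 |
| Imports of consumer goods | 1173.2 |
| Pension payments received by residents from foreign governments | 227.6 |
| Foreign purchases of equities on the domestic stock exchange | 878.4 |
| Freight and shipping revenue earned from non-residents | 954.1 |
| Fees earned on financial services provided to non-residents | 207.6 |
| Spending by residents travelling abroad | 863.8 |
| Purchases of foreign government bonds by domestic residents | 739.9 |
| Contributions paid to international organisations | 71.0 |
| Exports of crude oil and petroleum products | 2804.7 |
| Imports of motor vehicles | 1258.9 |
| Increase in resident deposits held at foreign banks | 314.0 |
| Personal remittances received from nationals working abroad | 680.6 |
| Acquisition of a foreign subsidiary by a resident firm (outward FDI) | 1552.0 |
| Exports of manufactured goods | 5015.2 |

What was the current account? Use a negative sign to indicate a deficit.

3861.7

Goods: 2804.7 - 1173.2 - 1258.9 + 5015.2 - 3382.9 = 2004.9
Services: -376.1 + 207.6 + 954.1 - 863.8 + 1097.8 = 1019.6
Secondary income: 680.6 + 227.6 - 71.0 = 837.2
Current account = 2004.9 + 1019.6 + 837.2 = 3861.7
(Excluded from the current account — financial account: foreign purchases of equities on the domestic stock exchange 878.4, purchases of foreign government bonds by domestic residents 739.9, increase in resident deposits held at foreign banks 314.0, acquisition of a foreign subsidiary by a resident firm (outward FDI) 1552.0.)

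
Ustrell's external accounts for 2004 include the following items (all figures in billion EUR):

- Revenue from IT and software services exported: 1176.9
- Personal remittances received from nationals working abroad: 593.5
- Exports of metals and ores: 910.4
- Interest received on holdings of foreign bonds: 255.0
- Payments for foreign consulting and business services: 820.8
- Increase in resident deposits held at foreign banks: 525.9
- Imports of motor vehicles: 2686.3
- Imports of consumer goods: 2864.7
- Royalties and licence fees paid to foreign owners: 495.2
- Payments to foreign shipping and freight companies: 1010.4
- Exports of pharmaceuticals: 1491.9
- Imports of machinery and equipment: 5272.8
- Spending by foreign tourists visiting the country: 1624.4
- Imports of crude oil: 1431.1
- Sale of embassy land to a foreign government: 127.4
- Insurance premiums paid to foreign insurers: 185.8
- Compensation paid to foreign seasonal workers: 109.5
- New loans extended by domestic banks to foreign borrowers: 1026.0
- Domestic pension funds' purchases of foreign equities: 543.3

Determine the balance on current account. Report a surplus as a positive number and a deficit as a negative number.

Goods: -2686.3 + 1491.9 + 910.4 - 2864.7 - 1431.1 - 5272.8 = -9852.6
Services: -185.8 + 1176.9 - 1010.4 - 495.2 - 820.8 + 1624.4 = 289.1
Primary income: -109.5 + 255.0 = 145.5
Secondary income: 593.5
Current account = (-9852.6) + 289.1 + 145.5 + 593.5 = -8824.5
(Excluded from the current account — financial account: increase in resident deposits held at foreign banks 525.9, new loans extended by domestic banks to foreign borrowers 1026.0, domestic pension funds' purchases of foreign equities 543.3; capital account: sale of embassy land to a foreign government 127.4.)

-8824.5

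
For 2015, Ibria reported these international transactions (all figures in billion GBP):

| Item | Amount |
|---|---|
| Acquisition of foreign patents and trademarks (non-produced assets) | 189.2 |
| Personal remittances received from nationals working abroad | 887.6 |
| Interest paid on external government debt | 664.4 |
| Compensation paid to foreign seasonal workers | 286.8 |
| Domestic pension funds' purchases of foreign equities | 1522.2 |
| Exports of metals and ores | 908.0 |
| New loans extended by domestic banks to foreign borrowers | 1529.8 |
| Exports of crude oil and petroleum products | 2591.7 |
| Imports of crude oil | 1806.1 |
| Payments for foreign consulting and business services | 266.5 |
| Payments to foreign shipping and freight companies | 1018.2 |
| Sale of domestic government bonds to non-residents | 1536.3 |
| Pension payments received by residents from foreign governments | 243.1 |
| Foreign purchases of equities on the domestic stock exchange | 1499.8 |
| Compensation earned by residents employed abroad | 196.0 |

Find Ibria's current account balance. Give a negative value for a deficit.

Goods: -1806.1 + 2591.7 + 908.0 = 1693.6
Services: -1018.2 - 266.5 = -1284.7
Primary income: -664.4 + 196.0 - 286.8 = -755.2
Secondary income: 887.6 + 243.1 = 1130.7
Current account = 1693.6 + (-1284.7) + (-755.2) + 1130.7 = 784.4
(Excluded from the current account — capital account: acquisition of foreign patents and trademarks (non-produced assets) 189.2; financial account: domestic pension funds' purchases of foreign equities 1522.2, new loans extended by domestic banks to foreign borrowers 1529.8, sale of domestic government bonds to non-residents 1536.3, foreign purchases of equities on the domestic stock exchange 1499.8.)

784.4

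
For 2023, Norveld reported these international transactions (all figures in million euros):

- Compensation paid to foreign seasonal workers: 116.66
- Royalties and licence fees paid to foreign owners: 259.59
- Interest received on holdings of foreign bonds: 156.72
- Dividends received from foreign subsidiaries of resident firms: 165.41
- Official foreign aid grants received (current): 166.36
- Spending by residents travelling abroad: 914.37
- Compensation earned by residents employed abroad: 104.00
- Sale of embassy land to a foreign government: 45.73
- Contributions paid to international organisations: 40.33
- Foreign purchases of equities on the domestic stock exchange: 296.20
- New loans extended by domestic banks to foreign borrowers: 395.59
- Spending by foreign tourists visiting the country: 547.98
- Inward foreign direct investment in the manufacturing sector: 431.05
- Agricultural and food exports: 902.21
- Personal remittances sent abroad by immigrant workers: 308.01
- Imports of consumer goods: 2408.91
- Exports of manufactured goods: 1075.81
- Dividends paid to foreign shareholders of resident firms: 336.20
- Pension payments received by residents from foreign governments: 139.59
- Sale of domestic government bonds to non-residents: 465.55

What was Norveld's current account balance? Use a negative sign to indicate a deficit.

-1125.99

Goods: -2408.91 + 1075.81 + 902.21 = -430.89
Services: -259.59 + 547.98 - 914.37 = -625.98
Primary income: 156.72 - 336.20 + 104.00 - 116.66 + 165.41 = -26.73
Secondary income: 139.59 + 166.36 - 308.01 - 40.33 = -42.39
Current account = (-430.89) + (-625.98) + (-26.73) + (-42.39) = -1125.99
(Excluded from the current account — capital account: sale of embassy land to a foreign government 45.73; financial account: foreign purchases of equities on the domestic stock exchange 296.20, new loans extended by domestic banks to foreign borrowers 395.59, inward foreign direct investment in the manufacturing sector 431.05, sale of domestic government bonds to non-residents 465.55.)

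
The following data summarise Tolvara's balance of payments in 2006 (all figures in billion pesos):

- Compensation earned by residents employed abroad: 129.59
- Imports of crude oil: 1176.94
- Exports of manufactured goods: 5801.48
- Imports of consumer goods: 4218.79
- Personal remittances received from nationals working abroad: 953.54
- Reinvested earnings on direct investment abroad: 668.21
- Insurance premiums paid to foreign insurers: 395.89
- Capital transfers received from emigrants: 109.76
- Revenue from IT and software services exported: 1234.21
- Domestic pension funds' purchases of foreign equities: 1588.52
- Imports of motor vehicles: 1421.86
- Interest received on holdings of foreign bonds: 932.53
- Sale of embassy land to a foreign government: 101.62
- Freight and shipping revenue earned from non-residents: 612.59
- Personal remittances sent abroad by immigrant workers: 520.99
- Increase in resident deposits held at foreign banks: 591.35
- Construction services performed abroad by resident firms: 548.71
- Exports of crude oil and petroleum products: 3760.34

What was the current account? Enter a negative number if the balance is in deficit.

6906.73

Goods: 3760.34 + 5801.48 - 4218.79 - 1176.94 - 1421.86 = 2744.23
Services: -395.89 + 612.59 + 548.71 + 1234.21 = 1999.62
Primary income: 668.21 + 932.53 + 129.59 = 1730.33
Secondary income: -520.99 + 953.54 = 432.55
Current account = 2744.23 + 1999.62 + 1730.33 + 432.55 = 6906.73
(Excluded from the current account — capital account: capital transfers received from emigrants 109.76, sale of embassy land to a foreign government 101.62; financial account: domestic pension funds' purchases of foreign equities 1588.52, increase in resident deposits held at foreign banks 591.35.)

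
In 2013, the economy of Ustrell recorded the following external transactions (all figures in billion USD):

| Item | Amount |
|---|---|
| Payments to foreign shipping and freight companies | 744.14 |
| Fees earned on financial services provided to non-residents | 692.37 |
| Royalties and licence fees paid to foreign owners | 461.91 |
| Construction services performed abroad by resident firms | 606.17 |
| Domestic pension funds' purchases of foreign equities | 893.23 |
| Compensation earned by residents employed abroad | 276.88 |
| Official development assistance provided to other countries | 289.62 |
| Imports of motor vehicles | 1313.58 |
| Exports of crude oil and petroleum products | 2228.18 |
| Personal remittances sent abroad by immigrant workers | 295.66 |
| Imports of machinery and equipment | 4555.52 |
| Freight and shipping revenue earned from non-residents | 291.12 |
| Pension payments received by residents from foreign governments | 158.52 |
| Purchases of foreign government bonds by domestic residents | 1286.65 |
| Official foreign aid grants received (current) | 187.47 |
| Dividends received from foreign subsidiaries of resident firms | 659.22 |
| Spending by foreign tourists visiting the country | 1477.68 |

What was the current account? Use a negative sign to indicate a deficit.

-1082.82

Goods: 2228.18 - 1313.58 - 4555.52 = -3640.92
Services: 1477.68 + 291.12 - 461.91 + 692.37 + 606.17 - 744.14 = 1861.29
Primary income: 276.88 + 659.22 = 936.10
Secondary income: -295.66 + 158.52 + 187.47 - 289.62 = -239.29
Current account = (-3640.92) + 1861.29 + 936.10 + (-239.29) = -1082.82
(Excluded from the current account — financial account: domestic pension funds' purchases of foreign equities 893.23, purchases of foreign government bonds by domestic residents 1286.65.)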